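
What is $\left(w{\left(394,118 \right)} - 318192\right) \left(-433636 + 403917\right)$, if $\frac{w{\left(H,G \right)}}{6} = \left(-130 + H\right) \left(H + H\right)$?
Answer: $-27638670000$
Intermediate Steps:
$w{\left(H,G \right)} = 12 H \left(-130 + H\right)$ ($w{\left(H,G \right)} = 6 \left(-130 + H\right) \left(H + H\right) = 6 \left(-130 + H\right) 2 H = 6 \cdot 2 H \left(-130 + H\right) = 12 H \left(-130 + H\right)$)
$\left(w{\left(394,118 \right)} - 318192\right) \left(-433636 + 403917\right) = \left(12 \cdot 394 \left(-130 + 394\right) - 318192\right) \left(-433636 + 403917\right) = \left(12 \cdot 394 \cdot 264 - 318192\right) \left(-29719\right) = \left(1248192 - 318192\right) \left(-29719\right) = 930000 \left(-29719\right) = -27638670000$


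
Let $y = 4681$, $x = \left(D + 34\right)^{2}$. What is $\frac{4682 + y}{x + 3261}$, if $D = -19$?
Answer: $\frac{3121}{1162} \approx 2.6859$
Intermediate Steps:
$x = 225$ ($x = \left(-19 + 34\right)^{2} = 15^{2} = 225$)
$\frac{4682 + y}{x + 3261} = \frac{4682 + 4681}{225 + 3261} = \frac{9363}{3486} = 9363 \cdot \frac{1}{3486} = \frac{3121}{1162}$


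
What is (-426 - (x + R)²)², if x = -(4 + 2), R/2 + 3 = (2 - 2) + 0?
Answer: 324900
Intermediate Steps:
R = -6 (R = -6 + 2*((2 - 2) + 0) = -6 + 2*(0 + 0) = -6 + 2*0 = -6 + 0 = -6)
x = -6 (x = -1*6 = -6)
(-426 - (x + R)²)² = (-426 - (-6 - 6)²)² = (-426 - 1*(-12)²)² = (-426 - 1*144)² = (-426 - 144)² = (-570)² = 324900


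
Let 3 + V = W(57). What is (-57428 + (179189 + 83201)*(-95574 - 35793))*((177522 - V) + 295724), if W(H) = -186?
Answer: -16319041484316730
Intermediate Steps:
V = -189 (V = -3 - 186 = -189)
(-57428 + (179189 + 83201)*(-95574 - 35793))*((177522 - V) + 295724) = (-57428 + (179189 + 83201)*(-95574 - 35793))*((177522 - 1*(-189)) + 295724) = (-57428 + 262390*(-131367))*((177522 + 189) + 295724) = (-57428 - 34469387130)*(177711 + 295724) = -34469444558*473435 = -16319041484316730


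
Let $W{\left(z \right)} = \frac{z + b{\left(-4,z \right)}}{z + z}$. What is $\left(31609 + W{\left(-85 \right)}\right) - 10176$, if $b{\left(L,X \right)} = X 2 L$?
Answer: $\frac{42859}{2} \approx 21430.0$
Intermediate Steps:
$b{\left(L,X \right)} = 2 L X$ ($b{\left(L,X \right)} = 2 X L = 2 L X$)
$W{\left(z \right)} = - \frac{7}{2}$ ($W{\left(z \right)} = \frac{z + 2 \left(-4\right) z}{z + z} = \frac{z - 8 z}{2 z} = - 7 z \frac{1}{2 z} = - \frac{7}{2}$)
$\left(31609 + W{\left(-85 \right)}\right) - 10176 = \left(31609 - \frac{7}{2}\right) - 10176 = \frac{63211}{2} - 10176 = \frac{42859}{2}$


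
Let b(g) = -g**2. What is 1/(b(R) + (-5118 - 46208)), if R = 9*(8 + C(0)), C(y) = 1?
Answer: -1/57887 ≈ -1.7275e-5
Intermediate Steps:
R = 81 (R = 9*(8 + 1) = 9*9 = 81)
1/(b(R) + (-5118 - 46208)) = 1/(-1*81**2 + (-5118 - 46208)) = 1/(-1*6561 - 51326) = 1/(-6561 - 51326) = 1/(-57887) = -1/57887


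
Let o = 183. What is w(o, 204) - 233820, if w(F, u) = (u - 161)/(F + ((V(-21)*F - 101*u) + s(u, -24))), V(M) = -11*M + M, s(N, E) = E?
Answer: -4205252657/17985 ≈ -2.3382e+5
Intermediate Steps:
V(M) = -10*M
w(F, u) = (-161 + u)/(-24 - 101*u + 211*F) (w(F, u) = (u - 161)/(F + (((-10*(-21))*F - 101*u) - 24)) = (-161 + u)/(F + ((210*F - 101*u) - 24)) = (-161 + u)/(F + ((-101*u + 210*F) - 24)) = (-161 + u)/(F + (-24 - 101*u + 210*F)) = (-161 + u)/(-24 - 101*u + 211*F))
w(o, 204) - 233820 = (161 - 1*204)/(24 - 211*183 + 101*204) - 233820 = (161 - 204)/(24 - 38613 + 20604) - 233820 = -43/(-17985) - 233820 = -1/17985*(-43) - 233820 = 43/17985 - 233820 = -4205252657/17985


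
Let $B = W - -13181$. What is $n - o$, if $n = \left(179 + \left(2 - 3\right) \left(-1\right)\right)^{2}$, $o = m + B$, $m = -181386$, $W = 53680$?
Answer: $146925$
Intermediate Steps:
$B = 66861$ ($B = 53680 - -13181 = 53680 + 13181 = 66861$)
$o = -114525$ ($o = -181386 + 66861 = -114525$)
$n = 32400$ ($n = \left(179 - -1\right)^{2} = \left(179 + 1\right)^{2} = 180^{2} = 32400$)
$n - o = 32400 - -114525 = 32400 + 114525 = 146925$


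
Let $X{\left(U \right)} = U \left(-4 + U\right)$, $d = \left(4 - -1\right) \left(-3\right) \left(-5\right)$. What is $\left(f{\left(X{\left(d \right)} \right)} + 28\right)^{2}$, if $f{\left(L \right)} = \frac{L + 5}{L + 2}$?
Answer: $\frac{23865924196}{28376929} \approx 841.03$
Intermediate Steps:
$d = 75$ ($d = \left(4 + 1\right) \left(-3\right) \left(-5\right) = 5 \left(-3\right) \left(-5\right) = \left(-15\right) \left(-5\right) = 75$)
$f{\left(L \right)} = \frac{5 + L}{2 + L}$
$\left(f{\left(X{\left(d \right)} \right)} + 28\right)^{2} = \left(\frac{5 + 75 \left(-4 + 75\right)}{2 + 75 \left(-4 + 75\right)} + 28\right)^{2} = \left(\frac{5 + 75 \cdot 71}{2 + 75 \cdot 71} + 28\right)^{2} = \left(\frac{5 + 5325}{2 + 5325} + 28\right)^{2} = \left(\frac{1}{5327} \cdot 5330 + 28\right)^{2} = \left(\frac{5330}{5327} + 28\right)^{2} = \left(\frac{154486}{5327}\right)^{2} = \frac{23865924196}{28376929}$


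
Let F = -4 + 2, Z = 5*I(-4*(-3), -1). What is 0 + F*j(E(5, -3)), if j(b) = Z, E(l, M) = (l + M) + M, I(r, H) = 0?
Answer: 0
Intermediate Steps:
Z = 0 (Z = 5*0 = 0)
E(l, M) = l + 2*M (E(l, M) = (M + l) + M = l + 2*M)
j(b) = 0
F = -2
0 + F*j(E(5, -3)) = 0 - 2*0 = 0 + 0 = 0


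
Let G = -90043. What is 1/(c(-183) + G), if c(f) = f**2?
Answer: -1/56554 ≈ -1.7682e-5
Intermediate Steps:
1/(c(-183) + G) = 1/((-183)**2 - 90043) = 1/(33489 - 90043) = 1/(-56554) = -1/56554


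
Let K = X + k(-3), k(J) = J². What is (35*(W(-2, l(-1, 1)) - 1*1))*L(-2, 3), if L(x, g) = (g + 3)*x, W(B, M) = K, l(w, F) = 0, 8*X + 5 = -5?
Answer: -2835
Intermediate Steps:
X = -5/4 (X = -5/8 + (⅛)*(-5) = -5/8 - 5/8 = -5/4 ≈ -1.2500)
K = 31/4 (K = -5/4 + (-3)² = -5/4 + 9 = 31/4 ≈ 7.7500)
W(B, M) = 31/4
L(x, g) = x*(3 + g) (L(x, g) = (3 + g)*x = x*(3 + g))
(35*(W(-2, l(-1, 1)) - 1*1))*L(-2, 3) = (35*(31/4 - 1*1))*(-2*(3 + 3)) = (35*(31/4 - 1))*(-2*6) = (35*(27/4))*(-12) = (945/4)*(-12) = -2835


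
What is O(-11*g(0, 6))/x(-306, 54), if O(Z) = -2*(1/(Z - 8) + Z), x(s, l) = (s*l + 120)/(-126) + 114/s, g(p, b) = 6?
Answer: 348789/342953 ≈ 1.0170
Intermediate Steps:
x(s, l) = -20/21 + 114/s - l*s/126 (x(s, l) = (l*s + 120)*(-1/126) + 114/s = (120 + l*s)*(-1/126) + 114/s = (-20/21 - l*s/126) + 114/s = -20/21 + 114/s - l*s/126)
O(Z) = -2*Z - 2/(-8 + Z) (O(Z) = -2*(1/(-8 + Z) + Z) = -2*(Z + 1/(-8 + Z)) = -2*Z - 2/(-8 + Z))
O(-11*g(0, 6))/x(-306, 54) = (2*(-1 - (-11*6)**2 + 8*(-11*6))/(-8 - 11*6))/(((1/126)*(14364 - 1*(-306)*(120 + 54*(-306)))/(-306))) = (2*(-1 - 1*(-66)**2 + 8*(-66))/(-8 - 66))/(((1/126)*(-1/306)*(14364 - 1*(-306)*(120 - 16524)))) = (2*(-1 - 1*4356 - 528)/(-74))/(((1/126)*(-1/306)*(14364 - 1*(-306)*(-16404)))) = (2*(-1/74)*(-1 - 4356 - 528))/(((1/126)*(-1/306)*(14364 - 5019624))) = (2*(-1/74)*(-4885))/(((1/126)*(-1/306)*(-5005260))) = 4885/(37*(46345/357)) = (4885/37)*(357/46345) = 348789/342953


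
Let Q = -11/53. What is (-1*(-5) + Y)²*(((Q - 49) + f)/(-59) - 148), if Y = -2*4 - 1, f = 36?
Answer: -7393536/3127 ≈ -2364.4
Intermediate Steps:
Q = -11/53 (Q = -11*1/53 = -11/53 ≈ -0.20755)
Y = -9 (Y = -8 - 1 = -9)
(-1*(-5) + Y)²*(((Q - 49) + f)/(-59) - 148) = (-1*(-5) - 9)²*(((-11/53 - 49) + 36)/(-59) - 148) = (5 - 9)²*((-2608/53 + 36)*(-1/59) - 148) = (-4)²*(-700/53*(-1/59) - 148) = 16*(700/3127 - 148) = 16*(-462096/3127) = -7393536/3127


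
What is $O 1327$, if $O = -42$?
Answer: $-55734$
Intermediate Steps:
$O 1327 = \left(-42\right) 1327 = -55734$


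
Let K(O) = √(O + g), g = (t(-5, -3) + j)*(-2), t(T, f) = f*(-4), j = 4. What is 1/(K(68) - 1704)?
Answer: -1/1698 ≈ -0.00058893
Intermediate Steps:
t(T, f) = -4*f
g = -32 (g = (-4*(-3) + 4)*(-2) = (12 + 4)*(-2) = 16*(-2) = -32)
K(O) = √(-32 + O) (K(O) = √(O - 32) = √(-32 + O))
1/(K(68) - 1704) = 1/(√(-32 + 68) - 1704) = 1/(√36 - 1704) = 1/(6 - 1704) = 1/(-1698) = -1/1698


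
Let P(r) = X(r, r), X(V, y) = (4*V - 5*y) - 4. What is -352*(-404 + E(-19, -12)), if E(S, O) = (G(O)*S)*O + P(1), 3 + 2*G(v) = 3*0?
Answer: 264352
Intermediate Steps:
G(v) = -3/2 (G(v) = -3/2 + (3*0)/2 = -3/2 + (½)*0 = -3/2 + 0 = -3/2)
X(V, y) = -4 - 5*y + 4*V (X(V, y) = (-5*y + 4*V) - 4 = -4 - 5*y + 4*V)
P(r) = -4 - r (P(r) = -4 - 5*r + 4*r = -4 - r)
E(S, O) = -5 - 3*O*S/2 (E(S, O) = (-3*S/2)*O + (-4 - 1*1) = -3*O*S/2 + (-4 - 1) = -3*O*S/2 - 5 = -5 - 3*O*S/2)
-352*(-404 + E(-19, -12)) = -352*(-404 + (-5 - 3/2*(-12)*(-19))) = -352*(-404 + (-5 - 342)) = -352*(-404 - 347) = -352*(-751) = 264352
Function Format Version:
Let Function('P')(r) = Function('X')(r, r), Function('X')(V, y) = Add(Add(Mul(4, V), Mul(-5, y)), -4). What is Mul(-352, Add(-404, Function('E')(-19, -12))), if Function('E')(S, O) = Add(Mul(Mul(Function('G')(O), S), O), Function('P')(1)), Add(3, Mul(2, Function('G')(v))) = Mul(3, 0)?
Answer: 264352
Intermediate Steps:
Function('G')(v) = Rational(-3, 2) (Function('G')(v) = Add(Rational(-3, 2), Mul(Rational(1, 2), Mul(3, 0))) = Add(Rational(-3, 2), Mul(Rational(1, 2), 0)) = Add(Rational(-3, 2), 0) = Rational(-3, 2))
Function('X')(V, y) = Add(-4, Mul(-5, y), Mul(4, V)) (Function('X')(V, y) = Add(Add(Mul(-5, y), Mul(4, V)), -4) = Add(-4, Mul(-5, y), Mul(4, V)))
Function('P')(r) = Add(-4, Mul(-1, r)) (Function('P')(r) = Add(-4, Mul(-5, r), Mul(4, r)) = Add(-4, Mul(-1, r)))
Function('E')(S, O) = Add(-5, Mul(Rational(-3, 2), O, S)) (Function('E')(S, O) = Add(Mul(Mul(Rational(-3, 2), S), O), Add(-4, Mul(-1, 1))) = Add(Mul(Rational(-3, 2), O, S), Add(-4, -1)) = Add(Mul(Rational(-3, 2), O, S), -5) = Add(-5, Mul(Rational(-3, 2), O, S)))
Mul(-352, Add(-404, Function('E')(-19, -12))) = Mul(-352, Add(-404, Add(-5, Mul(Rational(-3, 2), -12, -19)))) = Mul(-352, Add(-404, Add(-5, -342))) = Mul(-352, Add(-404, -347)) = Mul(-352, -751) = 264352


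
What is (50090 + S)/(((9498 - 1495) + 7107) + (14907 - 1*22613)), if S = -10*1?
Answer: 12520/1851 ≈ 6.7639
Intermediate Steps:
S = -10
(50090 + S)/(((9498 - 1495) + 7107) + (14907 - 1*22613)) = (50090 - 10)/(((9498 - 1495) + 7107) + (14907 - 1*22613)) = 50080/((8003 + 7107) + (14907 - 22613)) = 50080/(15110 - 7706) = 50080/7404 = 50080*(1/7404) = 12520/1851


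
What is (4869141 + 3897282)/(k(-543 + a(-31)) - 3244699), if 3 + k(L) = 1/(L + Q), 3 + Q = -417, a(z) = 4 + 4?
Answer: -8371933965/3098690411 ≈ -2.7018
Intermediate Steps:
a(z) = 8
Q = -420 (Q = -3 - 417 = -420)
k(L) = -3 + 1/(-420 + L) (k(L) = -3 + 1/(L - 420) = -3 + 1/(-420 + L))
(4869141 + 3897282)/(k(-543 + a(-31)) - 3244699) = (4869141 + 3897282)/((1261 - 3*(-543 + 8))/(-420 + (-543 + 8)) - 3244699) = 8766423/((1261 - 3*(-535))/(-420 - 535) - 3244699) = 8766423/((1261 + 1605)/(-955) - 3244699) = 8766423/(-1/955*2866 - 3244699) = 8766423/(-2866/955 - 3244699) = 8766423/(-3098690411/955) = 8766423*(-955/3098690411) = -8371933965/3098690411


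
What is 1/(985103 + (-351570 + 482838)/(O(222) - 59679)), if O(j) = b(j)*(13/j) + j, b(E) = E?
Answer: 14861/14639582866 ≈ 1.0151e-6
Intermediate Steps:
O(j) = 13 + j (O(j) = j*(13/j) + j = 13 + j)
1/(985103 + (-351570 + 482838)/(O(222) - 59679)) = 1/(985103 + (-351570 + 482838)/((13 + 222) - 59679)) = 1/(985103 + 131268/(235 - 59679)) = 1/(985103 + 131268/(-59444)) = 1/(985103 + 131268*(-1/59444)) = 1/(985103 - 32817/14861) = 1/(14639582866/14861) = 14861/14639582866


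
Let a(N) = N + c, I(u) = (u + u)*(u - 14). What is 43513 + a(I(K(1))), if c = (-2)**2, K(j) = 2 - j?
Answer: 43491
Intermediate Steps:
I(u) = 2*u*(-14 + u) (I(u) = (2*u)*(-14 + u) = 2*u*(-14 + u))
c = 4
a(N) = 4 + N (a(N) = N + 4 = 4 + N)
43513 + a(I(K(1))) = 43513 + (4 + 2*(2 - 1*1)*(-14 + (2 - 1*1))) = 43513 + (4 + 2*(2 - 1)*(-14 + (2 - 1))) = 43513 + (4 + 2*1*(-14 + 1)) = 43513 + (4 + 2*1*(-13)) = 43513 + (4 - 26) = 43513 - 22 = 43491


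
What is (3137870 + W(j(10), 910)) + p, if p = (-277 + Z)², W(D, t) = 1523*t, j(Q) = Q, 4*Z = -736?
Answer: 4736321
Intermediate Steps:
Z = -184 (Z = (¼)*(-736) = -184)
p = 212521 (p = (-277 - 184)² = (-461)² = 212521)
(3137870 + W(j(10), 910)) + p = (3137870 + 1523*910) + 212521 = (3137870 + 1385930) + 212521 = 4523800 + 212521 = 4736321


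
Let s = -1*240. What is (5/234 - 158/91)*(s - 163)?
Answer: 87079/126 ≈ 691.10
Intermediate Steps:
s = -240
(5/234 - 158/91)*(s - 163) = (5/234 - 158/91)*(-240 - 163) = (5*(1/234) - 158*1/91)*(-403) = (5/234 - 158/91)*(-403) = -2809/1638*(-403) = 87079/126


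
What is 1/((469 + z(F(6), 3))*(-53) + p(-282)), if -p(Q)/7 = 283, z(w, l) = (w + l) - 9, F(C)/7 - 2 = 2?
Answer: -1/28004 ≈ -3.5709e-5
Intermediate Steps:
F(C) = 28 (F(C) = 14 + 7*2 = 14 + 14 = 28)
z(w, l) = -9 + l + w (z(w, l) = (l + w) - 9 = -9 + l + w)
p(Q) = -1981 (p(Q) = -7*283 = -1981)
1/((469 + z(F(6), 3))*(-53) + p(-282)) = 1/((469 + (-9 + 3 + 28))*(-53) - 1981) = 1/((469 + 22)*(-53) - 1981) = 1/(491*(-53) - 1981) = 1/(-26023 - 1981) = 1/(-28004) = -1/28004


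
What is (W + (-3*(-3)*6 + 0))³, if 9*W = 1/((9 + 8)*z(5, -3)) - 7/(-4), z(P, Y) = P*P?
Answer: 782019090684091/4913000000 ≈ 1.5917e+5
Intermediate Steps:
z(P, Y) = P²
W = 331/1700 (W = (1/((9 + 8)*(5²)) - 7/(-4))/9 = (1/(17*25) - 7*(-¼))/9 = ((1/17)*(1/25) + 7/4)/9 = (1/425 + 7/4)/9 = (⅑)*(2979/1700) = 331/1700 ≈ 0.19471)
(W + (-3*(-3)*6 + 0))³ = (331/1700 + (-3*(-3)*6 + 0))³ = (331/1700 + (9*6 + 0))³ = (331/1700 + (54 + 0))³ = (331/1700 + 54)³ = (92131/1700)³ = 782019090684091/4913000000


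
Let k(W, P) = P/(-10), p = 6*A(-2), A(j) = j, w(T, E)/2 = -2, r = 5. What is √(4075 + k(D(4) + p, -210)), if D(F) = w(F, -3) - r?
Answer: 64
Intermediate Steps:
w(T, E) = -4 (w(T, E) = 2*(-2) = -4)
D(F) = -9 (D(F) = -4 - 1*5 = -4 - 5 = -9)
p = -12 (p = 6*(-2) = -12)
k(W, P) = -P/10 (k(W, P) = P*(-⅒) = -P/10)
√(4075 + k(D(4) + p, -210)) = √(4075 - ⅒*(-210)) = √(4075 + 21) = √4096 = 64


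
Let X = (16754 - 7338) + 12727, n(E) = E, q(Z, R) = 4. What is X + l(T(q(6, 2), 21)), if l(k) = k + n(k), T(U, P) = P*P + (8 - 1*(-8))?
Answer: 23057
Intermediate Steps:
T(U, P) = 16 + P**2 (T(U, P) = P**2 + (8 + 8) = P**2 + 16 = 16 + P**2)
l(k) = 2*k (l(k) = k + k = 2*k)
X = 22143 (X = 9416 + 12727 = 22143)
X + l(T(q(6, 2), 21)) = 22143 + 2*(16 + 21**2) = 22143 + 2*(16 + 441) = 22143 + 2*457 = 22143 + 914 = 23057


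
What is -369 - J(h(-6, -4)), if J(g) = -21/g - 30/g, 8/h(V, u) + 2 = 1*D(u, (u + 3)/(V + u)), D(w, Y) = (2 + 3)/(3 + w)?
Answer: -3309/8 ≈ -413.63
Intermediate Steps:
D(w, Y) = 5/(3 + w)
h(V, u) = 8/(-2 + 5/(3 + u)) (h(V, u) = 8/(-2 + 1*(5/(3 + u))) = 8/(-2 + 5/(3 + u)))
J(g) = -51/g
-369 - J(h(-6, -4)) = -369 - (-51)/(8*(-3 - 1*(-4))/(1 + 2*(-4))) = -369 - (-51)/(8*(-3 + 4)/(1 - 8)) = -369 - (-51)/(8*1/(-7)) = -369 - (-51)/(8*(-1/7)*1) = -369 - (-51)/(-8/7) = -369 - (-51)*(-7)/8 = -369 - 1*357/8 = -369 - 357/8 = -3309/8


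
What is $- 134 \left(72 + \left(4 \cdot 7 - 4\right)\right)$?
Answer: $-12864$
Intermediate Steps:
$- 134 \left(72 + \left(4 \cdot 7 - 4\right)\right) = - 134 \left(72 + \left(28 - 4\right)\right) = - 134 \left(72 + 24\right) = \left(-134\right) 96 = -12864$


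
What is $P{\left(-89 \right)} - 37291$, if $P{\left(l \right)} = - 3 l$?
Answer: $-37024$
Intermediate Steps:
$P{\left(-89 \right)} - 37291 = \left(-3\right) \left(-89\right) - 37291 = 267 - 37291 = -37024$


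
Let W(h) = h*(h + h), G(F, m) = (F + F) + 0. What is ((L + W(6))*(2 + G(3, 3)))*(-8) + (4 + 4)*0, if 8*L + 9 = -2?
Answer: -4520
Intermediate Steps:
L = -11/8 (L = -9/8 + (1/8)*(-2) = -9/8 - 1/4 = -11/8 ≈ -1.3750)
G(F, m) = 2*F (G(F, m) = 2*F + 0 = 2*F)
W(h) = 2*h**2 (W(h) = h*(2*h) = 2*h**2)
((L + W(6))*(2 + G(3, 3)))*(-8) + (4 + 4)*0 = ((-11/8 + 2*6**2)*(2 + 2*3))*(-8) + (4 + 4)*0 = ((-11/8 + 2*36)*(2 + 6))*(-8) + 8*0 = ((-11/8 + 72)*8)*(-8) + 0 = ((565/8)*8)*(-8) + 0 = 565*(-8) + 0 = -4520 + 0 = -4520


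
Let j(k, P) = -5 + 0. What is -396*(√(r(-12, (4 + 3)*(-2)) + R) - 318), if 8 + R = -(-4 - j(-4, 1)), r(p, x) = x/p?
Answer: 125928 - 66*I*√282 ≈ 1.2593e+5 - 1108.3*I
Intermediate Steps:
j(k, P) = -5
R = -9 (R = -8 - (-4 - 1*(-5)) = -8 - (-4 + 5) = -8 - 1*1 = -8 - 1 = -9)
-396*(√(r(-12, (4 + 3)*(-2)) + R) - 318) = -396*(√(((4 + 3)*(-2))/(-12) - 9) - 318) = -396*(√((7*(-2))*(-1/12) - 9) - 318) = -396*(√(-14*(-1/12) - 9) - 318) = -396*(√(7/6 - 9) - 318) = -396*(√(-47/6) - 318) = -396*(I*√282/6 - 318) = -396*(-318 + I*√282/6) = 125928 - 66*I*√282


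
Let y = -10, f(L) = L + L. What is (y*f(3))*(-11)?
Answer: 660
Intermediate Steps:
f(L) = 2*L
(y*f(3))*(-11) = -20*3*(-11) = -10*6*(-11) = -60*(-11) = 660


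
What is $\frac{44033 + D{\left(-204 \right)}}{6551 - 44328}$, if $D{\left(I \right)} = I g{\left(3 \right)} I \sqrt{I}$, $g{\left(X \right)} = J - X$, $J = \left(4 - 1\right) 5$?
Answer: $- \frac{44033}{37777} - \frac{998784 i \sqrt{51}}{37777} \approx -1.1656 - 188.81 i$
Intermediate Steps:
$J = 15$ ($J = 3 \cdot 5 = 15$)
$g{\left(X \right)} = 15 - X$
$D{\left(I \right)} = 12 I^{\frac{5}{2}}$ ($D{\left(I \right)} = I \left(15 - 3\right) I \sqrt{I} = I \left(15 - 3\right) I^{\frac{3}{2}} = I 12 I^{\frac{3}{2}} = 12 I I^{\frac{3}{2}} = 12 I^{\frac{5}{2}}$)
$\frac{44033 + D{\left(-204 \right)}}{6551 - 44328} = \frac{44033 + 12 \left(-204\right)^{\frac{5}{2}}}{6551 - 44328} = \frac{44033 + 12 \cdot 83232 i \sqrt{51}}{-37777} = \left(44033 + 998784 i \sqrt{51}\right) \left(- \frac{1}{37777}\right) = - \frac{44033}{37777} - \frac{998784 i \sqrt{51}}{37777}$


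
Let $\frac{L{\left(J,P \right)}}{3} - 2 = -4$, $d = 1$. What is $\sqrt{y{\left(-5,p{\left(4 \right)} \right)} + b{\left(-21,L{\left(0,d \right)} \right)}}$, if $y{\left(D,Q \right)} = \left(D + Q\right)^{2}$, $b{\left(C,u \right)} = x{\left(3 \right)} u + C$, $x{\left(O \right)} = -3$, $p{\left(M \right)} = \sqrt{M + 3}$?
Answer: $\sqrt{29 - 10 \sqrt{7}} \approx 1.5945$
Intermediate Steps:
$p{\left(M \right)} = \sqrt{3 + M}$
$L{\left(J,P \right)} = -6$ ($L{\left(J,P \right)} = 6 + 3 \left(-4\right) = 6 - 12 = -6$)
$b{\left(C,u \right)} = C - 3 u$ ($b{\left(C,u \right)} = - 3 u + C = C - 3 u$)
$\sqrt{y{\left(-5,p{\left(4 \right)} \right)} + b{\left(-21,L{\left(0,d \right)} \right)}} = \sqrt{\left(-5 + \sqrt{3 + 4}\right)^{2} - 3} = \sqrt{\left(-5 + \sqrt{7}\right)^{2} + \left(-21 + 18\right)} = \sqrt{\left(-5 + \sqrt{7}\right)^{2} - 3} = \sqrt{-3 + \left(-5 + \sqrt{7}\right)^{2}}$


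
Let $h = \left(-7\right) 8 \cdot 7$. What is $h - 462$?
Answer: $-854$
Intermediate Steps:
$h = -392$ ($h = \left(-56\right) 7 = -392$)
$h - 462 = -392 - 462 = -854$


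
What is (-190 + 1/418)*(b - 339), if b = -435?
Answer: 30735153/209 ≈ 1.4706e+5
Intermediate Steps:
(-190 + 1/418)*(b - 339) = (-190 + 1/418)*(-435 - 339) = (-190 + 1/418)*(-774) = -79419/418*(-774) = 30735153/209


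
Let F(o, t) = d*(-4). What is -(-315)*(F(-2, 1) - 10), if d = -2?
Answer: -630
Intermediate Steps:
F(o, t) = 8 (F(o, t) = -2*(-4) = 8)
-(-315)*(F(-2, 1) - 10) = -(-315)*(8 - 10) = -(-315)*(-2) = -21*30 = -630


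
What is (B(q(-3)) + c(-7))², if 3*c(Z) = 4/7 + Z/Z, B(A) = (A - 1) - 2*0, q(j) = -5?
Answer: 13225/441 ≈ 29.989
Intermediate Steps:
B(A) = -1 + A (B(A) = (-1 + A) + 0 = -1 + A)
c(Z) = 11/21 (c(Z) = (4/7 + Z/Z)/3 = (4*(⅐) + 1)/3 = (4/7 + 1)/3 = (⅓)*(11/7) = 11/21)
(B(q(-3)) + c(-7))² = ((-1 - 5) + 11/21)² = (-6 + 11/21)² = (-115/21)² = 13225/441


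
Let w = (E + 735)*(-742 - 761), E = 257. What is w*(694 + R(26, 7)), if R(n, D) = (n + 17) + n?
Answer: -1137614688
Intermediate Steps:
R(n, D) = 17 + 2*n (R(n, D) = (17 + n) + n = 17 + 2*n)
w = -1490976 (w = (257 + 735)*(-742 - 761) = 992*(-1503) = -1490976)
w*(694 + R(26, 7)) = -1490976*(694 + (17 + 2*26)) = -1490976*(694 + (17 + 52)) = -1490976*(694 + 69) = -1490976*763 = -1137614688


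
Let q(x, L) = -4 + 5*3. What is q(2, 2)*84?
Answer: 924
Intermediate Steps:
q(x, L) = 11 (q(x, L) = -4 + 15 = 11)
q(2, 2)*84 = 11*84 = 924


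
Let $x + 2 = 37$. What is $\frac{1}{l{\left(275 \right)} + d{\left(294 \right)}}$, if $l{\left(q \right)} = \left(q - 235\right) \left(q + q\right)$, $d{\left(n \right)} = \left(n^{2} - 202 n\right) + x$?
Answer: $\frac{1}{49083} \approx 2.0374 \cdot 10^{-5}$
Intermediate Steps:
$x = 35$ ($x = -2 + 37 = 35$)
$d{\left(n \right)} = 35 + n^{2} - 202 n$ ($d{\left(n \right)} = \left(n^{2} - 202 n\right) + 35 = 35 + n^{2} - 202 n$)
$l{\left(q \right)} = 2 q \left(-235 + q\right)$ ($l{\left(q \right)} = \left(-235 + q\right) 2 q = 2 q \left(-235 + q\right)$)
$\frac{1}{l{\left(275 \right)} + d{\left(294 \right)}} = \frac{1}{2 \cdot 275 \left(-235 + 275\right) + \left(35 + 294^{2} - 59388\right)} = \frac{1}{2 \cdot 275 \cdot 40 + \left(35 + 86436 - 59388\right)} = \frac{1}{22000 + 27083} = \frac{1}{49083}$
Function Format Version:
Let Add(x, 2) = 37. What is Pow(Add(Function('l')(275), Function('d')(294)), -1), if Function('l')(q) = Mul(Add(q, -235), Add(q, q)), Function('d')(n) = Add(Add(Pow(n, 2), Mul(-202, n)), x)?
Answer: Rational(1, 49083) ≈ 2.0374e-5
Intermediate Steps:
x = 35 (x = Add(-2, 37) = 35)
Function('d')(n) = Add(35, Pow(n, 2), Mul(-202, n)) (Function('d')(n) = Add(Add(Pow(n, 2), Mul(-202, n)), 35) = Add(35, Pow(n, 2), Mul(-202, n)))
Function('l')(q) = Mul(2, q, Add(-235, q)) (Function('l')(q) = Mul(Add(-235, q), Mul(2, q)) = Mul(2, q, Add(-235, q)))
Pow(Add(Function('l')(275), Function('d')(294)), -1) = Pow(Add(Mul(2, 275, Add(-235, 275)), Add(35, Pow(294, 2), Mul(-202, 294))), -1) = Pow(Add(Mul(2, 275, 40), Add(35, 86436, -59388)), -1) = Pow(Add(22000, 27083), -1) = Pow(49083, -1) = Rational(1, 49083)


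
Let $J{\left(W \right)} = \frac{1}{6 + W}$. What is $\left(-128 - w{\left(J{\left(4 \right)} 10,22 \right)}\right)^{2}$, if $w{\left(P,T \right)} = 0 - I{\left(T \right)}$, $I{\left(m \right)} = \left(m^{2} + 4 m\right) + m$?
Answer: $217156$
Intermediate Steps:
$I{\left(m \right)} = m^{2} + 5 m$
$w{\left(P,T \right)} = - T \left(5 + T\right)$ ($w{\left(P,T \right)} = 0 - T \left(5 + T\right) = - T \left(5 + T\right)$)
$\left(-128 - w{\left(J{\left(4 \right)} 10,22 \right)}\right)^{2} = \left(-128 - \left(-1\right) 22 \left(5 + 22\right)\right)^{2} = \left(-128 - \left(-1\right) 22 \cdot 27\right)^{2} = \left(-128 - -594\right)^{2} = \left(-128 + 594\right)^{2} = 466^{2} = 217156$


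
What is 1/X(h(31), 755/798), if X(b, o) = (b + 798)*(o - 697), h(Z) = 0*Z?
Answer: -1/555451 ≈ -1.8003e-6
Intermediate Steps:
h(Z) = 0
X(b, o) = (-697 + o)*(798 + b) (X(b, o) = (798 + b)*(-697 + o) = (-697 + o)*(798 + b))
1/X(h(31), 755/798) = 1/(-556206 - 697*0 + 798*(755/798) + 0*(755/798)) = 1/(-556206 + 0 + 798*(755*(1/798)) + 0*(755*(1/798))) = 1/(-556206 + 0 + 798*(755/798) + 0*(755/798)) = 1/(-556206 + 0 + 755 + 0) = 1/(-555451) = -1/555451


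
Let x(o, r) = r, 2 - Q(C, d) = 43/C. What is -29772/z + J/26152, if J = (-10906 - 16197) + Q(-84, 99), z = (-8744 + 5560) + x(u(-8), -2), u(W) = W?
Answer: 358947135/43203104 ≈ 8.3084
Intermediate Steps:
Q(C, d) = 2 - 43/C
z = -3186 (z = (-8744 + 5560) - 2 = -3184 - 2 = -3186)
J = -2276441/84 (J = (-10906 - 16197) + (2 - 43/(-84)) = -27103 + (2 - 43*(-1/84)) = -27103 + (2 + 43/84) = -27103 + 211/84 = -2276441/84 ≈ -27101.)
-29772/z + J/26152 = -29772/(-3186) - 2276441/84/26152 = -29772*(-1/3186) - 2276441/84*1/26152 = 1654/177 - 2276441/2196768 = 358947135/43203104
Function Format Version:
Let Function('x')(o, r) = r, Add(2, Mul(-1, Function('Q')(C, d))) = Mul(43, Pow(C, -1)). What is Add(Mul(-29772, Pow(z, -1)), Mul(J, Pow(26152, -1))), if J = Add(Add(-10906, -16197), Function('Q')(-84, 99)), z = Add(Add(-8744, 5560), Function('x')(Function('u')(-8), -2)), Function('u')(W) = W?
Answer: Rational(358947135, 43203104) ≈ 8.3084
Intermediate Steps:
Function('Q')(C, d) = Add(2, Mul(-43, Pow(C, -1))) (Function('Q')(C, d) = Add(2, Mul(-1, Mul(43, Pow(C, -1)))) = Add(2, Mul(-43, Pow(C, -1))))
z = -3186 (z = Add(Add(-8744, 5560), -2) = Add(-3184, -2) = -3186)
J = Rational(-2276441, 84) (J = Add(Add(-10906, -16197), Add(2, Mul(-43, Pow(-84, -1)))) = Add(-27103, Add(2, Mul(-43, Rational(-1, 84)))) = Add(-27103, Add(2, Rational(43, 84))) = Add(-27103, Rational(211, 84)) = Rational(-2276441, 84) ≈ -27101.)
Add(Mul(-29772, Pow(z, -1)), Mul(J, Pow(26152, -1))) = Add(Mul(-29772, Pow(-3186, -1)), Mul(Rational(-2276441, 84), Pow(26152, -1))) = Add(Mul(-29772, Rational(-1, 3186)), Mul(Rational(-2276441, 84), Rational(1, 26152))) = Add(Rational(1654, 177), Rational(-2276441, 2196768)) = Rational(358947135, 43203104)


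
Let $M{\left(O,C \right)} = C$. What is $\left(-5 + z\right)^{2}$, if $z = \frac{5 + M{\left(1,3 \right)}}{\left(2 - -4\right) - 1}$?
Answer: $\frac{289}{25} \approx 11.56$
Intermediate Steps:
$z = \frac{8}{5}$ ($z = \frac{5 + 3}{\left(2 - -4\right) - 1} = \frac{8}{\left(2 + 4\right) - 1} = \frac{8}{6 - 1} = \frac{8}{5} \approx 1.6$)
$\left(-5 + z\right)^{2} = \left(-5 + \frac{8}{5}\right)^{2} = \left(- \frac{17}{5}\right)^{2} = \frac{289}{25}$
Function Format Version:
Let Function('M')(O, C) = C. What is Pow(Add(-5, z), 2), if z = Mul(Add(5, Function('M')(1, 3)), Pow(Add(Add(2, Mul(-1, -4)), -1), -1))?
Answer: Rational(289, 25) ≈ 11.560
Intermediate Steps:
z = Rational(8, 5) (z = Mul(Add(5, 3), Pow(Add(Add(2, Mul(-1, -4)), -1), -1)) = Mul(8, Pow(Add(Add(2, 4), -1), -1)) = Mul(8, Pow(Add(6, -1), -1)) = Mul(8, Pow(5, -1)) = Mul(8, Rational(1, 5)) = Rational(8, 5) ≈ 1.6000)
Pow(Add(-5, z), 2) = Pow(Add(-5, Rational(8, 5)), 2) = Pow(Rational(-17, 5), 2) = Rational(289, 25)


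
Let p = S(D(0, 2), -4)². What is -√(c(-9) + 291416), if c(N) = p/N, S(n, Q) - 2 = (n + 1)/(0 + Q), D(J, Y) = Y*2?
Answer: -√4662655/4 ≈ -539.83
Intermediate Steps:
D(J, Y) = 2*Y
S(n, Q) = 2 + (1 + n)/Q (S(n, Q) = 2 + (n + 1)/(0 + Q) = 2 + (1 + n)/Q)
p = 9/16 (p = ((1 + 2*2 + 2*(-4))/(-4))² = (-(1 + 4 - 8)/4)² = (-¼*(-3))² = (¾)² = 9/16 ≈ 0.56250)
c(N) = 9/(16*N)
-√(c(-9) + 291416) = -√((9/16)/(-9) + 291416) = -√((9/16)*(-⅑) + 291416) = -√(-1/16 + 291416) = -√(4662655/16) = -√4662655/4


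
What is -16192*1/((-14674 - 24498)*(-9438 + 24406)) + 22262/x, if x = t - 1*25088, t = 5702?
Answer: -203945102435/177601960179 ≈ -1.1483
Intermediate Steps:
x = -19386 (x = 5702 - 1*25088 = 5702 - 25088 = -19386)
-16192*1/((-14674 - 24498)*(-9438 + 24406)) + 22262/x = -16192*1/((-14674 - 24498)*(-9438 + 24406)) + 22262/(-19386) = -16192/(14968*(-39172)) + 22262*(-1/19386) = -16192/(-586326496) - 11131/9693 = -16192*(-1/586326496) - 11131/9693 = 506/18322703 - 11131/9693 = -203945102435/177601960179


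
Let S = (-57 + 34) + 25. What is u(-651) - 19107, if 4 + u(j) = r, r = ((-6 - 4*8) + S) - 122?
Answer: -19269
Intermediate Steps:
S = 2 (S = -23 + 25 = 2)
r = -158 (r = ((-6 - 4*8) + 2) - 122 = ((-6 - 32) + 2) - 122 = (-38 + 2) - 122 = -36 - 122 = -158)
u(j) = -162 (u(j) = -4 - 158 = -162)
u(-651) - 19107 = -162 - 19107 = -19269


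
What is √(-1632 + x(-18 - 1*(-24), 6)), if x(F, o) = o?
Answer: I*√1626 ≈ 40.324*I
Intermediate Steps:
√(-1632 + x(-18 - 1*(-24), 6)) = √(-1632 + 6) = √(-1626) = I*√1626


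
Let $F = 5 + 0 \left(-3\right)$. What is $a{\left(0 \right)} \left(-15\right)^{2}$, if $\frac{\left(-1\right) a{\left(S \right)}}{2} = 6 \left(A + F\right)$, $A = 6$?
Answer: $-29700$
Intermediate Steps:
$F = 5$ ($F = 5 + 0 = 5$)
$a{\left(S \right)} = -132$ ($a{\left(S \right)} = - 2 \cdot 6 \left(6 + 5\right) = - 2 \cdot 6 \cdot 11 = \left(-2\right) 66 = -132$)
$a{\left(0 \right)} \left(-15\right)^{2} = - 132 \left(-15\right)^{2} = \left(-132\right) 225 = -29700$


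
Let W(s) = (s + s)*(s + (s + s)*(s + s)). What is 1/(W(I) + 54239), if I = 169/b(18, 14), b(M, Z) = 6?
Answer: 54/12668207 ≈ 4.2626e-6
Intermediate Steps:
I = 169/6 ≈ 28.167
W(s) = 2*s*(s + 4*s²) (W(s) = (2*s)*(s + (2*s)*(2*s)) = (2*s)*(s + 4*s²) = 2*s*(s + 4*s²))
1/(W(I) + 54239) = 1/((169/6)²*(2 + 8*(169/6)) + 54239) = 1/(28561*(2 + 676/3)/36 + 54239) = 1/((28561/36)*(682/3) + 54239) = 1/(9739301/54 + 54239) = 1/(12668207/54) = 54/12668207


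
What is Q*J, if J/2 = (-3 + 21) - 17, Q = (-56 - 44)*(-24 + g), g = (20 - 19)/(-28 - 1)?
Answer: 139400/29 ≈ 4806.9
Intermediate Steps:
g = -1/29 (g = 1/(-29) = 1*(-1/29) = -1/29 ≈ -0.034483)
Q = 69700/29 (Q = (-56 - 44)*(-24 - 1/29) = -100*(-697/29) = 69700/29 ≈ 2403.4)
J = 2 (J = 2*((-3 + 21) - 17) = 2*(18 - 17) = 2*1 = 2)
Q*J = (69700/29)*2 = 139400/29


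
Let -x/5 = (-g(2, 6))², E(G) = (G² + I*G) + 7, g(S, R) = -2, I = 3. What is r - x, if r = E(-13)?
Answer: 157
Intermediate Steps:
E(G) = 7 + G² + 3*G (E(G) = (G² + 3*G) + 7 = 7 + G² + 3*G)
r = 137 (r = 7 + (-13)² + 3*(-13) = 7 + 169 - 39 = 137)
x = -20 (x = -5*(-1*(-2))² = -5*2² = -5*4 = -20)
r - x = 137 - 1*(-20) = 137 + 20 = 157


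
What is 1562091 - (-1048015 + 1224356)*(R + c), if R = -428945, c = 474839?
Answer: -8091431763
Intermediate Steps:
1562091 - (-1048015 + 1224356)*(R + c) = 1562091 - (-1048015 + 1224356)*(-428945 + 474839) = 1562091 - 176341*45894 = 1562091 - 1*8092993854 = 1562091 - 8092993854 = -8091431763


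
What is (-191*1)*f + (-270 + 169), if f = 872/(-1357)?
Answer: 29495/1357 ≈ 21.735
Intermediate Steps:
f = -872/1357 (f = 872*(-1/1357) = -872/1357 ≈ -0.64259)
(-191*1)*f + (-270 + 169) = -191*1*(-872/1357) + (-270 + 169) = -191*(-872/1357) - 101 = 166552/1357 - 101 = 29495/1357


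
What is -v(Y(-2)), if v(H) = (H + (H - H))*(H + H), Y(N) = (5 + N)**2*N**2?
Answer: -2592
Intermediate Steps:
Y(N) = N**2*(5 + N)**2
v(H) = 2*H**2 (v(H) = (H + 0)*(2*H) = H*(2*H) = 2*H**2)
-v(Y(-2)) = -2*((-2)**2*(5 - 2)**2)**2 = -2*(4*3**2)**2 = -2*(4*9)**2 = -2*36**2 = -2*1296 = -1*2592 = -2592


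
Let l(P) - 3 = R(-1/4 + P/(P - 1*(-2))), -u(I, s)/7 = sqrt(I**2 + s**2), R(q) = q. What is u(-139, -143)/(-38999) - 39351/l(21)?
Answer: -3620292/337 + 7*sqrt(39770)/38999 ≈ -10743.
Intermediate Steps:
u(I, s) = -7*sqrt(I**2 + s**2)
l(P) = 11/4 + P/(2 + P) (l(P) = 3 + (-1/4 + P/(P - 1*(-2))) = 3 + (-1*1/4 + P/(P + 2)) = 3 + (-1/4 + P/(2 + P)) = 11/4 + P/(2 + P))
u(-139, -143)/(-38999) - 39351/l(21) = -7*sqrt((-139)**2 + (-143)**2)/(-38999) - 39351*4*(2 + 21)/(22 + 15*21) = -7*sqrt(19321 + 20449)*(-1/38999) - 39351*92/(22 + 315) = -7*sqrt(39770)*(-1/38999) - 39351/((1/4)*(1/23)*337) = 7*sqrt(39770)/38999 - 39351/337/92 = 7*sqrt(39770)/38999 - 39351*92/337 = 7*sqrt(39770)/38999 - 3620292/337 = -3620292/337 + 7*sqrt(39770)/38999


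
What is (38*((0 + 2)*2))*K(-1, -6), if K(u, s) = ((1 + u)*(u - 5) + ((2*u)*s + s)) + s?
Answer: 0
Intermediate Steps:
K(u, s) = 2*s + (1 + u)*(-5 + u) + 2*s*u (K(u, s) = ((1 + u)*(-5 + u) + (2*s*u + s)) + s = ((1 + u)*(-5 + u) + (s + 2*s*u)) + s = (s + (1 + u)*(-5 + u) + 2*s*u) + s = 2*s + (1 + u)*(-5 + u) + 2*s*u)
(38*((0 + 2)*2))*K(-1, -6) = (38*((0 + 2)*2))*(-5 + (-1)**2 - 4*(-1) + 2*(-6) + 2*(-6)*(-1)) = (38*(2*2))*(-5 + 1 + 4 - 12 + 12) = (38*4)*0 = 152*0 = 0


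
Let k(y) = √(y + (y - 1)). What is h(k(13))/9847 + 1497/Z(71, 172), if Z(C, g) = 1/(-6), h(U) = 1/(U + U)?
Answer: -884457539/98470 ≈ -8982.0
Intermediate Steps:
k(y) = √(-1 + 2*y) (k(y) = √(y + (-1 + y)) = √(-1 + 2*y))
h(U) = 1/(2*U)
Z(C, g) = -⅙
h(k(13))/9847 + 1497/Z(71, 172) = (1/(2*(√(-1 + 2*13))))/9847 + 1497/(-⅙) = (1/(2*(√(-1 + 26))))*(1/9847) + 1497*(-6) = (1/(2*(√25)))*(1/9847) - 8982 = ((½)/5)*(1/9847) - 8982 = ((½)*(⅕))*(1/9847) - 8982 = (⅒)*(1/9847) - 8982 = 1/98470 - 8982 = -884457539/98470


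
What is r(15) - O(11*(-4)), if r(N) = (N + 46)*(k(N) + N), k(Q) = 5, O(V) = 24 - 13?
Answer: 1209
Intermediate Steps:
O(V) = 11
r(N) = (5 + N)*(46 + N) (r(N) = (N + 46)*(5 + N) = (46 + N)*(5 + N) = (5 + N)*(46 + N))
r(15) - O(11*(-4)) = (230 + 15² + 51*15) - 1*11 = (230 + 225 + 765) - 11 = 1220 - 11 = 1209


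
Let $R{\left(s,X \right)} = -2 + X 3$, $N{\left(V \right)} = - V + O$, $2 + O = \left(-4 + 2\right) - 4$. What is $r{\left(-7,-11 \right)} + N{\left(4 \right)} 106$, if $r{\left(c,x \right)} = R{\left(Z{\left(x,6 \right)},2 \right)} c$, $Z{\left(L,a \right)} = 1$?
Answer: $-1300$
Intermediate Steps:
$O = -8$ ($O = -2 + \left(\left(-4 + 2\right) - 4\right) = -2 - 6 = -8$)
$N{\left(V \right)} = -8 - V$ ($N{\left(V \right)} = - V - 8 = -8 - V$)
$R{\left(s,X \right)} = -2 + 3 X$
$r{\left(c,x \right)} = 4 c$ ($r{\left(c,x \right)} = \left(-2 + 3 \cdot 2\right) c = \left(-2 + 6\right) c = 4 c$)
$r{\left(-7,-11 \right)} + N{\left(4 \right)} 106 = 4 \left(-7\right) + \left(-8 - 4\right) 106 = -28 + \left(-8 - 4\right) 106 = -28 - 1272 = -1300$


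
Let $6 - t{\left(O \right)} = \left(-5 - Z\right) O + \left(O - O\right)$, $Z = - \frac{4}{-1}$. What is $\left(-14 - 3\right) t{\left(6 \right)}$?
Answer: $-1020$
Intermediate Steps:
$Z = 4$ ($Z = \left(-4\right) \left(-1\right) = 4$)
$t{\left(O \right)} = 6 + 9 O$ ($t{\left(O \right)} = 6 - \left(\left(-5 - 4\right) O + \left(O - O\right)\right) = 6 - \left(\left(-5 - 4\right) O + 0\right) = 6 - \left(- 9 O + 0\right) = 6 - - 9 O = 6 + 9 O$)
$\left(-14 - 3\right) t{\left(6 \right)} = \left(-14 - 3\right) \left(6 + 9 \cdot 6\right) = - 17 \left(6 + 54\right) = \left(-17\right) 60 = -1020$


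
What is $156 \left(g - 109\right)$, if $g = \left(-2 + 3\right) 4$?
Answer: $-16380$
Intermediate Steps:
$g = 4$ ($g = 1 \cdot 4 = 4$)
$156 \left(g - 109\right) = 156 \left(4 - 109\right) = 156 \left(-105\right) = -16380$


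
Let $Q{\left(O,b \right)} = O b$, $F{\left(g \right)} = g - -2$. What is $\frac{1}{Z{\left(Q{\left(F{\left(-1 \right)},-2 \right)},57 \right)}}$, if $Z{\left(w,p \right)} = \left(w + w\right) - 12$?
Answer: $- \frac{1}{16} \approx -0.0625$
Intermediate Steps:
$F{\left(g \right)} = 2 + g$ ($F{\left(g \right)} = g + 2 = 2 + g$)
$Z{\left(w,p \right)} = -12 + 2 w$ ($Z{\left(w,p \right)} = 2 w - 12 = -12 + 2 w$)
$\frac{1}{Z{\left(Q{\left(F{\left(-1 \right)},-2 \right)},57 \right)}} = \frac{1}{-12 + 2 \left(2 - 1\right) \left(-2\right)} = \frac{1}{-12 + 2 \cdot 1 \left(-2\right)} = \frac{1}{-12 + 2 \left(-2\right)} = \frac{1}{-12 - 4} = \frac{1}{-16} = - \frac{1}{16}$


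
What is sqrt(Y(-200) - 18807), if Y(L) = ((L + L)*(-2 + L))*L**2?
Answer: sqrt(3231981193) ≈ 56851.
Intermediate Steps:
Y(L) = 2*L**3*(-2 + L) (Y(L) = ((2*L)*(-2 + L))*L**2 = (2*L*(-2 + L))*L**2 = 2*L**3*(-2 + L))
sqrt(Y(-200) - 18807) = sqrt(2*(-200)**3*(-2 - 200) - 18807) = sqrt(2*(-8000000)*(-202) - 18807) = sqrt(3232000000 - 18807) = sqrt(3231981193)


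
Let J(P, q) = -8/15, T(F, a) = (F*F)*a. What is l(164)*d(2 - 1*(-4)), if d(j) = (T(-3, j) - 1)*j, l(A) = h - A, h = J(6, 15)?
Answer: -261608/5 ≈ -52322.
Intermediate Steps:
T(F, a) = a*F² (T(F, a) = F²*a = a*F²)
J(P, q) = -8/15 (J(P, q) = -8*1/15 = -8/15)
h = -8/15 ≈ -0.53333
l(A) = -8/15 - A
d(j) = j*(-1 + 9*j) (d(j) = (j*(-3)² - 1)*j = (j*9 - 1)*j = (9*j - 1)*j = (-1 + 9*j)*j = j*(-1 + 9*j))
l(164)*d(2 - 1*(-4)) = (-8/15 - 1*164)*((2 - 1*(-4))*(-1 + 9*(2 - 1*(-4)))) = (-8/15 - 164)*((2 + 4)*(-1 + 9*(2 + 4))) = -4936*(-1 + 9*6)/5 = -4936*(-1 + 54)/5 = -4936*53/5 = -2468/15*318 = -261608/5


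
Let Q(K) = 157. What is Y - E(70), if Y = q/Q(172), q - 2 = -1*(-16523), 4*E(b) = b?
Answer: 27555/314 ≈ 87.755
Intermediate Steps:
E(b) = b/4
q = 16525 (q = 2 - 1*(-16523) = 2 + 16523 = 16525)
Y = 16525/157 ≈ 105.25
Y - E(70) = 16525/157 - 70/4 = 16525/157 - 1*35/2 = 16525/157 - 35/2 = 27555/314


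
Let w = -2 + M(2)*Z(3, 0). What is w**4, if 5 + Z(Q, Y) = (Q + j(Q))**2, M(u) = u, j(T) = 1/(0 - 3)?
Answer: 160000/6561 ≈ 24.387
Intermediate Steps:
j(T) = -1/3 (j(T) = 1/(-3) = -1/3)
Z(Q, Y) = -5 + (-1/3 + Q)**2 (Z(Q, Y) = -5 + (Q - 1/3)**2 = -5 + (-1/3 + Q)**2)
w = 20/9 (w = -2 + 2*(-5 + (-1 + 3*3)**2/9) = -2 + 2*(-5 + (-1 + 9)**2/9) = -2 + 2*(-5 + (1/9)*8**2) = -2 + 2*(-5 + (1/9)*64) = -2 + 2*(-5 + 64/9) = -2 + 2*(19/9) = -2 + 38/9 = 20/9 ≈ 2.2222)
w**4 = (20/9)**4 = 160000/6561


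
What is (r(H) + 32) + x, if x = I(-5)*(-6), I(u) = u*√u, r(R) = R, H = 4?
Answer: 36 + 30*I*√5 ≈ 36.0 + 67.082*I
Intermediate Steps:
I(u) = u^(3/2)
x = 30*I*√5 (x = (-5)^(3/2)*(-6) = -5*I*√5*(-6) = 30*I*√5 ≈ 67.082*I)
(r(H) + 32) + x = (4 + 32) + 30*I*√5 = 36 + 30*I*√5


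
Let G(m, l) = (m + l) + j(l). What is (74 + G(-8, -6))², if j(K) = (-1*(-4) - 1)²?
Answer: 4761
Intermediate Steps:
j(K) = 9 (j(K) = (4 - 1)² = 3² = 9)
G(m, l) = 9 + l + m (G(m, l) = (m + l) + 9 = (l + m) + 9 = 9 + l + m)
(74 + G(-8, -6))² = (74 + (9 - 6 - 8))² = (74 - 5)² = 69² = 4761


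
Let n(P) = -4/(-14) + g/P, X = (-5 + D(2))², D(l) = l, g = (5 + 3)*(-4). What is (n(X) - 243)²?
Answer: 240715225/3969 ≈ 60649.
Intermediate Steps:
g = -32 (g = 8*(-4) = -32)
X = 9 (X = (-5 + 2)² = (-3)² = 9)
n(P) = 2/7 - 32/P (n(P) = -4/(-14) - 32/P = -4*(-1/14) - 32/P = 2/7 - 32/P)
(n(X) - 243)² = ((2/7 - 32/9) - 243)² = (-206/63 - 243)² = (-15515/63)² = 240715225/3969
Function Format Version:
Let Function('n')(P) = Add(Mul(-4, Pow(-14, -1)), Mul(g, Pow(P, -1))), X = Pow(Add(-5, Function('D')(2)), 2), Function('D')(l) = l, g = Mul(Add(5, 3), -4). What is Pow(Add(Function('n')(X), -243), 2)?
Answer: Rational(240715225, 3969) ≈ 60649.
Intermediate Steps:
g = -32 (g = Mul(8, -4) = -32)
X = 9 (X = Pow(Add(-5, 2), 2) = Pow(-3, 2) = 9)
Function('n')(P) = Add(Rational(2, 7), Mul(-32, Pow(P, -1))) (Function('n')(P) = Add(Mul(-4, Pow(-14, -1)), Mul(-32, Pow(P, -1))) = Add(Mul(-4, Rational(-1, 14)), Mul(-32, Pow(P, -1))) = Add(Rational(2, 7), Mul(-32, Pow(P, -1))))
Pow(Add(Function('n')(X), -243), 2) = Pow(Add(Add(Rational(2, 7), Mul(-32, Pow(9, -1))), -243), 2) = Pow(Add(Add(Rational(2, 7), Mul(-32, Rational(1, 9))), -243), 2) = Pow(Add(Add(Rational(2, 7), Rational(-32, 9)), -243), 2) = Pow(Add(Rational(-206, 63), -243), 2) = Pow(Rational(-15515, 63), 2) = Rational(240715225, 3969)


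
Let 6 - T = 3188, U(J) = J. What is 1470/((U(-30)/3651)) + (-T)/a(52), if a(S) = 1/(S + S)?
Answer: 152029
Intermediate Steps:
a(S) = 1/(2*S)
T = -3182 (T = 6 - 1*3188 = 6 - 3188 = -3182)
1470/((U(-30)/3651)) + (-T)/a(52) = 1470/((-30/3651)) + (-1*(-3182))/(((½)/52)) = 1470/((-30*1/3651)) + 3182/(((½)*(1/52))) = 1470/(-10/1217) + 3182/(1/104) = 1470*(-1217/10) + 3182*104 = -178899 + 330928 = 152029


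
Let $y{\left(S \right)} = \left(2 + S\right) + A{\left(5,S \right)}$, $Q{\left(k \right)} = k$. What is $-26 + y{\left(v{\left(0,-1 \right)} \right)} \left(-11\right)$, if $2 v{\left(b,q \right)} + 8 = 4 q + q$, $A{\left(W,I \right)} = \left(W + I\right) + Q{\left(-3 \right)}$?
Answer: $73$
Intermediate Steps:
$A{\left(W,I \right)} = -3 + I + W$ ($A{\left(W,I \right)} = \left(W + I\right) - 3 = \left(I + W\right) - 3 = -3 + I + W$)
$v{\left(b,q \right)} = -4 + \frac{5 q}{2}$ ($v{\left(b,q \right)} = -4 + \frac{4 q + q}{2} = -4 + \frac{5 q}{2}$)
$y{\left(S \right)} = 4 + 2 S$ ($y{\left(S \right)} = \left(2 + S\right) + \left(-3 + S + 5\right) = \left(2 + S\right) + \left(2 + S\right) = 4 + 2 S$)
$-26 + y{\left(v{\left(0,-1 \right)} \right)} \left(-11\right) = -26 + \left(4 + 2 \left(-4 + \frac{5}{2} \left(-1\right)\right)\right) \left(-11\right) = -26 + \left(4 + 2 \left(-4 - \frac{5}{2}\right)\right) \left(-11\right) = -26 + \left(4 + 2 \left(- \frac{13}{2}\right)\right) \left(-11\right) = -26 + \left(4 - 13\right) \left(-11\right) = -26 - -99 = -26 + 99 = 73$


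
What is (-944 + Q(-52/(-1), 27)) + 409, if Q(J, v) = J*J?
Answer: 2169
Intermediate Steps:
Q(J, v) = J²
(-944 + Q(-52/(-1), 27)) + 409 = (-944 + (-52/(-1))²) + 409 = (-944 + (-52*(-1))²) + 409 = (-944 + 52²) + 409 = (-944 + 2704) + 409 = 1760 + 409 = 2169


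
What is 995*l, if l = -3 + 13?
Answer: 9950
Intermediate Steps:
l = 10
995*l = 995*10 = 9950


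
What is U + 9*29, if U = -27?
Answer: 234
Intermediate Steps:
U + 9*29 = -27 + 9*29 = -27 + 261 = 234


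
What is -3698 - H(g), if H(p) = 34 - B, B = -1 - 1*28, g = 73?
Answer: -3761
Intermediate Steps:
B = -29 (B = -1 - 28 = -29)
H(p) = 63 (H(p) = 34 - 1*(-29) = 34 + 29 = 63)
-3698 - H(g) = -3698 - 1*63 = -3698 - 63 = -3761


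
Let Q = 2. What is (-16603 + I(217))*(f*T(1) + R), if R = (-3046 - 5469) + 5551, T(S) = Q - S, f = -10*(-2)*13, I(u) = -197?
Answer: 45427200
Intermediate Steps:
f = 260 (f = 20*13 = 260)
T(S) = 2 - S
R = -2964 (R = -8515 + 5551 = -2964)
(-16603 + I(217))*(f*T(1) + R) = (-16603 - 197)*(260*(2 - 1*1) - 2964) = -16800*(260*(2 - 1) - 2964) = -16800*(260*1 - 2964) = -16800*(260 - 2964) = -16800*(-2704) = 45427200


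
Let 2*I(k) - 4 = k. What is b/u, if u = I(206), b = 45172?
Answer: 45172/105 ≈ 430.21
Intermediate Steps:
I(k) = 2 + k/2
u = 105 (u = 2 + (½)*206 = 2 + 103 = 105)
b/u = 45172/105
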